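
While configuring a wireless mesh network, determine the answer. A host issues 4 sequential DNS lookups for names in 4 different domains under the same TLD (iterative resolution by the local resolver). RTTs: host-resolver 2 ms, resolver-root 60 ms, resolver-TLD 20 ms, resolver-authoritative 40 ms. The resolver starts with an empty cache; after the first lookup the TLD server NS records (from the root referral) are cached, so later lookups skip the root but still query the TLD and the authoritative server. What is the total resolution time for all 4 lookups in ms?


Lookup 1 (cold cache): local + root + TLD + auth = 2 + 60 + 20 + 40 = 122 ms
Lookups 2..4 (TLD NS cached -> skip root; new domain -> still ask TLD and auth): local + TLD + auth = 2 + 20 + 40 = 62 ms each
Remaining 3 lookups: 3 * 62 = 186 ms
Total = 122 + 186 = 308 ms

308


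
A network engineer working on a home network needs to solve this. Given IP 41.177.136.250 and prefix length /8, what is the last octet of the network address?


Given: IP = 41.177.136.250, prefix = /8
Subnet mask = 255.0.0.0
Last octet of IP: 250
Last octet of mask: 0
Network last octet = 250 AND 0 = 0

0


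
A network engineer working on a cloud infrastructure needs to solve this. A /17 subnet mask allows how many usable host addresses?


Given: subnet mask /17
Host bits = 32 - 17 = 15
Total addresses = 2^15 = 32768
Usable hosts = 32768 - 2 (network + broadcast) = 32766

32766


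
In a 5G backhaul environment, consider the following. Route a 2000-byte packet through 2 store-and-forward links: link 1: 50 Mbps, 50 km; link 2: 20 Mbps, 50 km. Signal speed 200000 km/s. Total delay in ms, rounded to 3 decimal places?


Packet = 2000 bytes = 16000 bits. Store-and-forward: sum (t_trans + t_prop) per link.
Link 1: t_trans = 16000/(50*10^6) s = 0.3200 ms; t_prop = 50/200000 s = 0.2500 ms; subtotal = 0.5700 ms
Link 2: t_trans = 16000/(20*10^6) s = 0.8000 ms; t_prop = 50/200000 s = 0.2500 ms; subtotal = 1.0500 ms
End-to-end = 0.5700 + 1.0500 = 1.6200 ms -> 1.620 ms (3 dp)

1.620


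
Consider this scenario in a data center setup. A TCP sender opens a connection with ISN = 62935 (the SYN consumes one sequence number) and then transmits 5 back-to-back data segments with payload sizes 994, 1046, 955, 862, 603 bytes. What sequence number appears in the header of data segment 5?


The SYN occupies sequence number ISN = 62935, so the first data byte is ISN + 1 = 62936.
SEQ of data segment i = (ISN + 1) + sum of payload sizes of segments 1..i-1.
Segment 1: SEQ = 62936, payload = 994 bytes
Segment 2: SEQ = 63930, payload = 1046 bytes
Segment 3: SEQ = 64976, payload = 955 bytes
Segment 4: SEQ = 65931, payload = 862 bytes
Segment 5: SEQ = 66793, payload = 603 bytes
SEQ of segment 5 = 62936 + 994 + 1046 + 955 + 862 = 66793

66793


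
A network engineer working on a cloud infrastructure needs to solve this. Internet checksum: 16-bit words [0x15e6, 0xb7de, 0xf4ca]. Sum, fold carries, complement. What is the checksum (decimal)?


Given words: [0x15e6, 0xb7de, 0xf4ca]
Step 1: Sum all words
Raw sum = 5606 + 47070 + 62666 = 115342
Step 2: Fold carry: (49806 + 1) = 49807
One's complement = ~49807 & 0xFFFF = 15728

15728


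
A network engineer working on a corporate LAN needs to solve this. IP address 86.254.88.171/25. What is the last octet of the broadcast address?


Given: IP = 86.254.88.171, prefix = /25
Host bits = 32 - 25 = 7
Network last octet = 171 AND mask = 128
Host part size = 2^7 - 1 = 127
Broadcast last octet = 128 OR 127 = 255

255


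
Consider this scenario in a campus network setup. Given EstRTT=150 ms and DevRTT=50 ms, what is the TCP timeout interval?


Given: EstRTT = 150 ms, DevRTT = 50 ms
Timeout = EstRTT + 4 * DevRTT
4 * DevRTT = 4 * 50 = 200
Timeout = 150 + 200 = 350 ms

350


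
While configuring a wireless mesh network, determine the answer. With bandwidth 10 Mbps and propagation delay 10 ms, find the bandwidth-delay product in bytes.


Given: bandwidth = 10 Mbps, delay = 10 ms
BDP in bits = 10 * 10^6 * 10 / 1000
BDP in bits = 100000
BDP in bytes = 100000 / 8 = 12500

12500


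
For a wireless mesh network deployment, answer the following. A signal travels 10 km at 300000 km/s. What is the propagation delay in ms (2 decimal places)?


Given: distance = 10 km, speed = 300000 km/s
Delay = distance / speed = 10 / 300000 seconds
Delay in ms = 10 * 1000 / 300000
Delay = 0.0333 ms
Rounded to 2 dp = 0.03 ms

0.03


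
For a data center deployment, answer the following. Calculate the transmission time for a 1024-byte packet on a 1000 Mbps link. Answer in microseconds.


Given: packet = 1024 bytes, bandwidth = 1000 Mbps
Packet in bits = 1024 * 8 = 8192 bits
Bandwidth = 1000 * 10^6 = 1000000000 bps
Time = 8192 / 1000000000 seconds
Time in us = 8192 * 10^6 / 1000000000 = 8.192

8.192


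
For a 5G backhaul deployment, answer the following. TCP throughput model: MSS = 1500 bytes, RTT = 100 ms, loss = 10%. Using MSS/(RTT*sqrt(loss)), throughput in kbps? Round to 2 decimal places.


Given: MSS = 1500 bytes, RTT = 100 ms, loss = 10%
RTT in seconds = 100 / 1000 = 0.1
Loss rate = 10% = 0.1
sqrt(loss) = sqrt(0.1) = 0.316227766017
Throughput (bytes/s) = 1500 / (0.1 * 0.316227766017) = 47434.1649
Throughput (kbps) = 47434.1649 * 8 / 1000 = 379.473319 -> 379.47 kbps (2 dp)

379.47


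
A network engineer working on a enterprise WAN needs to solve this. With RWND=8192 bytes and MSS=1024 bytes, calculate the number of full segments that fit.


Given: RWND = 8192 bytes, MSS = 1024 bytes
Full segments = floor(RWND / MSS)
Full segments = floor(8192 / 1024)
Full segments = floor(8.0) = 8

8


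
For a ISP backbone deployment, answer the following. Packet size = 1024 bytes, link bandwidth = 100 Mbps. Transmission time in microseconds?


Given: packet = 1024 bytes, bandwidth = 100 Mbps
Packet in bits = 1024 * 8 = 8192 bits
Bandwidth = 100 * 10^6 = 100000000 bps
Time = 8192 / 100000000 seconds
Time in us = 8192 * 10^6 / 100000000 = 81.92

81.92


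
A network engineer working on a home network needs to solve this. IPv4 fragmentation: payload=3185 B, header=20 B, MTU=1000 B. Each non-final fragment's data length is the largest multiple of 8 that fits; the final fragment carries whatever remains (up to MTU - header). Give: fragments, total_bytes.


Max data per non-final fragment = floor((MTU - header)/8)*8 = floor((1000 - 20)/8)*8 = floor(980/8)*8 = 976 B
Final fragment needs no 8-byte alignment: it can carry up to MTU - header = 980 B
Non-final fragments needed = ceil((payload - 980) / 976) = ceil(2205/976) = ceil(2.2592) = 3
Number of fragments = 3 + 1 = 4
Fragment sizes (data): 3 * 976 B + 257 B (last, 257 <= 980 OK)
Total bytes sent = payload + n_frags * header = 3185 + 4*20 = 3185 + 80 = 3265 B

4, 3265


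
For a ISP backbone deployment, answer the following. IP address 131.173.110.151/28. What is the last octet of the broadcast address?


Given: IP = 131.173.110.151, prefix = /28
Host bits = 32 - 28 = 4
Network last octet = 151 AND mask = 144
Host part size = 2^4 - 1 = 15
Broadcast last octet = 144 OR 15 = 159

159


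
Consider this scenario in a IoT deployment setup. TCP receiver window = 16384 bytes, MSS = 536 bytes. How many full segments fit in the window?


Given: RWND = 16384 bytes, MSS = 536 bytes
Full segments = floor(RWND / MSS)
Full segments = floor(16384 / 536)
Full segments = floor(30.5672) = 30

30


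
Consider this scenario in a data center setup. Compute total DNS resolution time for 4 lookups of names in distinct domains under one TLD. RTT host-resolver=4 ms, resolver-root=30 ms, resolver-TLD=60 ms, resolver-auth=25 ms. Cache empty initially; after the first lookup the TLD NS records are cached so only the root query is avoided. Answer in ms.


Lookup 1 (cold cache): local + root + TLD + auth = 4 + 30 + 60 + 25 = 119 ms
Lookups 2..4 (TLD NS cached -> skip root; new domain -> still ask TLD and auth): local + TLD + auth = 4 + 60 + 25 = 89 ms each
Remaining 3 lookups: 3 * 89 = 267 ms
Total = 119 + 267 = 386 ms

386


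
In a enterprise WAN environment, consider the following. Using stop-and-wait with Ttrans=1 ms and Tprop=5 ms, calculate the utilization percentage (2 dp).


Given: Ttrans = 1 ms, Tprop = 5 ms
RTT = 2 * Tprop = 2 * 5 = 10 ms
U = Ttrans / (Ttrans + RTT)
U = 1 / (1 + 10)
U = 1 / 11 = 0.090909
U% = 9.09%

9.09


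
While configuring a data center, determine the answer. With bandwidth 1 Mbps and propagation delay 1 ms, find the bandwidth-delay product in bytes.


Given: bandwidth = 1 Mbps, delay = 1 ms
BDP in bits = 1 * 10^6 * 1 / 1000
BDP in bits = 1000
BDP in bytes = 1000 / 8 = 125

125


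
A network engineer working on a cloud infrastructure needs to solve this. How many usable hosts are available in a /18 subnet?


Given: subnet mask /18
Host bits = 32 - 18 = 14
Total addresses = 2^14 = 16384
Usable hosts = 16384 - 2 (network + broadcast) = 16382

16382


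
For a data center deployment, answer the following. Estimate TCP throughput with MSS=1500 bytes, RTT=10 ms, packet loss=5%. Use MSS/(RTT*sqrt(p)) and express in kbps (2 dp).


Given: MSS = 1500 bytes, RTT = 10 ms, loss = 5%
RTT in seconds = 10 / 1000 = 0.01
Loss rate = 5% = 0.05
sqrt(loss) = sqrt(0.05) = 0.223606797750
Throughput (bytes/s) = 1500 / (0.01 * 0.223606797750) = 670820.3932
Throughput (kbps) = 670820.3932 * 8 / 1000 = 5366.563146 -> 5366.56 kbps (2 dp)

5366.56


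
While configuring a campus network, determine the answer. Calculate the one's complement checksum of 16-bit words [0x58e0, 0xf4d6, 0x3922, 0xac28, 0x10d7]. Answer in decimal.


Given words: [0x58e0, 0xf4d6, 0x3922, 0xac28, 0x10d7]
Step 1: Sum all words
Raw sum = 22752 + 62678 + 14626 + 44072 + 4311 = 148439
Step 2: Fold carry: (17367 + 2) = 17369
One's complement = ~17369 & 0xFFFF = 48166

48166


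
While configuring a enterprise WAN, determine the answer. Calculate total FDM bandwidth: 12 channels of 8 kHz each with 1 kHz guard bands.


Given: 12 channels, 8 kHz each, guard = 1 kHz
Channel bandwidth = 12 * 8 = 96 kHz
Guard bands = 11 gaps * 1 kHz = 11 kHz
Total = 96 + 11 = 107 kHz

107


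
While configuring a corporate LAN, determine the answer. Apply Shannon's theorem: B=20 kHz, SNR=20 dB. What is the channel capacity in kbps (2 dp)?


Given: B = 20 kHz, SNR = 20 dB
SNR linear = 10^(20/10) = 100
1 + SNR = 101
log2(101) = 6.6582114828
C = 20 * 1000 * 6.6582114828 = 133164.2297 bps
C = 133.164230 kbps -> 133.16 kbps (2 dp)

133.16


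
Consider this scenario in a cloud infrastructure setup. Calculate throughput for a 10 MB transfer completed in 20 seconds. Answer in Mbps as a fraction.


Given: file = 10 MB, time = 20 s
File in Mb = 10 * 8 = 80 Mb
Throughput = 80 / 20 Mbps
Throughput = 4 Mbps

4


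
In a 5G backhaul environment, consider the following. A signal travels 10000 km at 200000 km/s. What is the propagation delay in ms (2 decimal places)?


Given: distance = 10000 km, speed = 200000 km/s
Delay = distance / speed = 10000 / 200000 seconds
Delay in ms = 10000 * 1000 / 200000
Delay = 50.0000 ms
Rounded to 2 dp = 50.00 ms

50.00


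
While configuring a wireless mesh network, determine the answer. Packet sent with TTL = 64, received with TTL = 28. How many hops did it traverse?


Given: initial TTL = 64, received TTL = 28
Hops = initial TTL - received TTL
Hops = 64 - 28 = 36

36


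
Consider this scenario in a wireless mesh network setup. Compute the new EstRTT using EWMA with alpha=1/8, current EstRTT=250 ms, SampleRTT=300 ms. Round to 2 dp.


Given: EstRTT = 250 ms, SampleRTT = 300 ms, alpha = 1/8
New EstRTT = (1 - alpha) * EstRTT + alpha * SampleRTT
(7/8) * 250 = 218.75
(1/8) * 300 = 37.5
New EstRTT = 218.75 + 37.5 = 256.25 ms -> 256.25 ms (2 dp)

256.25


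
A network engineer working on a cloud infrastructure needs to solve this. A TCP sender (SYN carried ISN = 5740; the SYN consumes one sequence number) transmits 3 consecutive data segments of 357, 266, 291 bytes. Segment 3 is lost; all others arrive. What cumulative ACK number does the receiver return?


SYN uses sequence number 5740; first data byte = ISN + 1 = 5741.
Segment 1: SEQ = 5741, len = 357 B, covers [5741, 6097]
Segment 2: SEQ = 6098, len = 266 B, covers [6098, 6363]
Segment 3: SEQ = 6364, len = 291 B, covers [6364, 6654] [LOST]
In-order data received: bytes [5741, 6363] (segments 1..2).
Segment 3 missing -> gap begins at byte 6364.
Cumulative ACK = next expected in-order byte = 5741 + 357 + 266 = 6364

6364


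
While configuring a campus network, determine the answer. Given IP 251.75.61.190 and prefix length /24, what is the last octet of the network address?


Given: IP = 251.75.61.190, prefix = /24
Subnet mask = 255.255.255.0
Last octet of IP: 190
Last octet of mask: 0
Network last octet = 190 AND 0 = 0

0


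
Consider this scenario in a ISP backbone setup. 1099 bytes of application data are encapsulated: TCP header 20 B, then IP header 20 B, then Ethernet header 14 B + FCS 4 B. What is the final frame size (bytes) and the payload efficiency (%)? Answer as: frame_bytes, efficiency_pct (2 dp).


TCP segment = 1099 + 20 = 1119 B
IP packet = 1119 + 20 = 1139 B
Ethernet frame = 1139 + 14 + 4 = 1157 B
Efficiency = app / frame = 1099 / 1157 = 0.949870 = 94.9870% -> 94.99% (2 dp)

1157, 94.99


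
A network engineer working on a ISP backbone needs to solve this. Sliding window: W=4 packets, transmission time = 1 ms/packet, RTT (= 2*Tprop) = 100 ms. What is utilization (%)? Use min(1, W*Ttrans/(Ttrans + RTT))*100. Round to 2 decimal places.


Given: W = 4, Ttrans = 1 ms, RTT = 100 ms (= 2 * Tprop, Tprop = 50 ms)
Cycle time = Ttrans + RTT = 1 + 100 = 101 ms (first packet sent until its ACK returns)
W * Ttrans = 4 * 1 = 4 ms of sending per cycle
W * Ttrans / (Ttrans + RTT) = 4 / 101 = 0.039604
U = min(1, 0.039604) = 0.039604
U% = 3.96%

3.96


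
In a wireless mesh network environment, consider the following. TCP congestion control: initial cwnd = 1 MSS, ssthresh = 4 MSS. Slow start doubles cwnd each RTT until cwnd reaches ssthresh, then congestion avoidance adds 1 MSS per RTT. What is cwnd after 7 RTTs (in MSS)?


RTT 0: cwnd = 1 MSS (initial)
RTT 1: cwnd = 2 MSS (slow start, doubled)
RTT 2: cwnd = 4 MSS (slow start, doubled)
RTT 3: cwnd = 5 MSS (congestion avoidance, +1)
RTT 4: cwnd = 6 MSS (congestion avoidance, +1)
RTT 5: cwnd = 7 MSS (congestion avoidance, +1)
RTT 6: cwnd = 8 MSS (congestion avoidance, +1)
RTT 7: cwnd = 9 MSS (congestion avoidance, +1)

9


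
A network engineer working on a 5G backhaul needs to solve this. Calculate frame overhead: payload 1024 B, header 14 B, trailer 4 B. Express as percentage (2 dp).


Given: payload = 1024 B, header = 14 B, trailer = 4 B
Overhead bytes = header + trailer = 14 + 4 = 18
Total frame = payload + overhead = 1024 + 18 = 1042
Overhead % = 18 / 1042 * 100 = 1.7274% -> 1.73% (2 dp)

1.73


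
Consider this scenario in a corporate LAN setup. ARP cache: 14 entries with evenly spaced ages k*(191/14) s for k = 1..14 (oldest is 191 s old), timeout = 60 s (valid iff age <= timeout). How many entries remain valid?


Ages are k * 191/14 s for k = 1..14 (spacing = 13.6429 s).
Entry k is valid iff k * 191/14 <= 60 iff k <= 14 * 60 / 191 = 4.3979
n_valid = floor(4.3979) = 4
(n_stale = 14 - 4 = 10)

4


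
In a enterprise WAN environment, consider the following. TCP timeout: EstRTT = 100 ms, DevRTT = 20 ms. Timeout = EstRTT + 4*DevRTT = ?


Given: EstRTT = 100 ms, DevRTT = 20 ms
Timeout = EstRTT + 4 * DevRTT
4 * DevRTT = 4 * 20 = 80
Timeout = 100 + 80 = 180 ms

180


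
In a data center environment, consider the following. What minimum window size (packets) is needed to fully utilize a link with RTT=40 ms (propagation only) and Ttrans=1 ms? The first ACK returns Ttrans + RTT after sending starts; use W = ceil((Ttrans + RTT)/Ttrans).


Given: Ttrans = 1 ms, RTT = 40 ms (= 2 * Tprop, Tprop = 20 ms)
Time until first ACK returns = Ttrans + RTT = 1 + 40 = 41 ms
Need W * Ttrans >= Ttrans + RTT  ->  W >= (Ttrans + RTT) / Ttrans
(Ttrans + RTT) / Ttrans = 41 / 1 = 41
W_min = ceil(41) = 41

41


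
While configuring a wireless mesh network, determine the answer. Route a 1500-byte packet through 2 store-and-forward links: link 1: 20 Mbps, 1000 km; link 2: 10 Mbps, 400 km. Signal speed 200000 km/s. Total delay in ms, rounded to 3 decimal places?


Packet = 1500 bytes = 12000 bits. Store-and-forward: sum (t_trans + t_prop) per link.
Link 1: t_trans = 12000/(20*10^6) s = 0.6000 ms; t_prop = 1000/200000 s = 5.0000 ms; subtotal = 5.6000 ms
Link 2: t_trans = 12000/(10*10^6) s = 1.2000 ms; t_prop = 400/200000 s = 2.0000 ms; subtotal = 3.2000 ms
End-to-end = 5.6000 + 3.2000 = 8.8000 ms -> 8.800 ms (3 dp)

8.800


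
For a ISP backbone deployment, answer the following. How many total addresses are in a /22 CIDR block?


Given: CIDR prefix /22
Host bits = 32 - 22 = 10
Total addresses = 2^10 = 1024

1024


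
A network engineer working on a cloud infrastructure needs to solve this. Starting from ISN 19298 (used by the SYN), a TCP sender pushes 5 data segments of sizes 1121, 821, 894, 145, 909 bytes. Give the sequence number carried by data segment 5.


The SYN occupies sequence number ISN = 19298, so the first data byte is ISN + 1 = 19299.
SEQ of data segment i = (ISN + 1) + sum of payload sizes of segments 1..i-1.
Segment 1: SEQ = 19299, payload = 1121 bytes
Segment 2: SEQ = 20420, payload = 821 bytes
Segment 3: SEQ = 21241, payload = 894 bytes
Segment 4: SEQ = 22135, payload = 145 bytes
Segment 5: SEQ = 22280, payload = 909 bytes
SEQ of segment 5 = 19299 + 1121 + 821 + 894 + 145 = 22280

22280


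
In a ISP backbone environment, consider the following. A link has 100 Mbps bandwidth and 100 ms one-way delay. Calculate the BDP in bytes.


Given: bandwidth = 100 Mbps, delay = 100 ms
BDP in bits = 100 * 10^6 * 100 / 1000
BDP in bits = 10000000
BDP in bytes = 10000000 / 8 = 1250000

1250000


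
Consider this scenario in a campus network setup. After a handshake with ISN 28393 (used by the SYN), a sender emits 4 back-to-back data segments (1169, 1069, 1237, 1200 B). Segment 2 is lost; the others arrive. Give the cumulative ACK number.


SYN uses sequence number 28393; first data byte = ISN + 1 = 28394.
Segment 1: SEQ = 28394, len = 1169 B, covers [28394, 29562]
Segment 2: SEQ = 29563, len = 1069 B, covers [29563, 30631] [LOST]
Segment 3: SEQ = 30632, len = 1237 B, covers [30632, 31868]
Segment 4: SEQ = 31869, len = 1200 B, covers [31869, 33068]
In-order data received: bytes [28394, 29562] (segments 1..1).
Segment 2 missing -> gap begins at byte 29563; later segments buffered out of order.
Cumulative ACK = next expected in-order byte = 28394 + 1169 = 29563

29563


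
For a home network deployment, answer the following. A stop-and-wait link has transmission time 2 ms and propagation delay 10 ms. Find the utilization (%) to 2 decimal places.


Given: Ttrans = 2 ms, Tprop = 10 ms
RTT = 2 * Tprop = 2 * 10 = 20 ms
U = Ttrans / (Ttrans + RTT)
U = 2 / (2 + 20)
U = 2 / 22 = 0.090909
U% = 9.09%

9.09


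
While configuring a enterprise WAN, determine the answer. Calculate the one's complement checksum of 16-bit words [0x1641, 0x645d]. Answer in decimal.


Given words: [0x1641, 0x645d]
Step 1: Sum all words
Raw sum = 5697 + 25693 = 31390
One's complement = ~31390 & 0xFFFF = 34145

34145


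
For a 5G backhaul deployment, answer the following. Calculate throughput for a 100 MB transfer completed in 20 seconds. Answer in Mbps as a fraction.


Given: file = 100 MB, time = 20 s
File in Mb = 100 * 8 = 800 Mb
Throughput = 800 / 20 Mbps
Throughput = 40 Mbps

40


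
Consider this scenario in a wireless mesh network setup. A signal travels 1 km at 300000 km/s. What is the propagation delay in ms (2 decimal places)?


Given: distance = 1 km, speed = 300000 km/s
Delay = distance / speed = 1 / 300000 seconds
Delay in ms = 1 * 1000 / 300000
Delay = 0.0033 ms
Rounded to 2 dp = 0.00 ms

0.00


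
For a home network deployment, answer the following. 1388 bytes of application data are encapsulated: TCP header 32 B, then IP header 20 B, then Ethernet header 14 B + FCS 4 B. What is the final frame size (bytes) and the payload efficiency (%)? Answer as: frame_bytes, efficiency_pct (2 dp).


TCP segment = 1388 + 32 = 1420 B
IP packet = 1420 + 20 = 1440 B
Ethernet frame = 1440 + 14 + 4 = 1458 B
Efficiency = app / frame = 1388 / 1458 = 0.951989 = 95.1989% -> 95.20% (2 dp)

1458, 95.20


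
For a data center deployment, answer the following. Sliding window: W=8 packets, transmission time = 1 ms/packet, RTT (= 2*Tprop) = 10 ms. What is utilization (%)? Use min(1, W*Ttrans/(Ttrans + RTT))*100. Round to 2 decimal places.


Given: W = 8, Ttrans = 1 ms, RTT = 10 ms (= 2 * Tprop, Tprop = 5 ms)
Cycle time = Ttrans + RTT = 1 + 10 = 11 ms (first packet sent until its ACK returns)
W * Ttrans = 8 * 1 = 8 ms of sending per cycle
W * Ttrans / (Ttrans + RTT) = 8 / 11 = 0.727273
U = min(1, 0.727273) = 0.727273
U% = 72.73%

72.73


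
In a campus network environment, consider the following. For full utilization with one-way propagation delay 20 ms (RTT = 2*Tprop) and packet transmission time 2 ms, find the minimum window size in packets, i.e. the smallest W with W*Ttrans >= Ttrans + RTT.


Given: Ttrans = 2 ms, RTT = 40 ms (= 2 * Tprop, Tprop = 20 ms)
Time until first ACK returns = Ttrans + RTT = 2 + 40 = 42 ms
Need W * Ttrans >= Ttrans + RTT  ->  W >= (Ttrans + RTT) / Ttrans
(Ttrans + RTT) / Ttrans = 42 / 2 = 21
W_min = ceil(21) = 21

21


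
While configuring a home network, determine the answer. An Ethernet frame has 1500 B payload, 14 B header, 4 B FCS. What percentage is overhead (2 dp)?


Given: payload = 1500 B, header = 14 B, trailer = 4 B
Overhead bytes = header + trailer = 14 + 4 = 18
Total frame = payload + overhead = 1500 + 18 = 1518
Overhead % = 18 / 1518 * 100 = 1.1858% -> 1.19% (2 dp)

1.19


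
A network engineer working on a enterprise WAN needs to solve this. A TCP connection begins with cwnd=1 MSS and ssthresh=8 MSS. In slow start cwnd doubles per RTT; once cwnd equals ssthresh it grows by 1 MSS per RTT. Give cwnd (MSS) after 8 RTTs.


RTT 0: cwnd = 1 MSS (initial)
RTT 1: cwnd = 2 MSS (slow start, doubled)
RTT 2: cwnd = 4 MSS (slow start, doubled)
RTT 3: cwnd = 8 MSS (slow start, doubled)
RTT 4: cwnd = 9 MSS (congestion avoidance, +1)
RTT 5: cwnd = 10 MSS (congestion avoidance, +1)
RTT 6: cwnd = 11 MSS (congestion avoidance, +1)
RTT 7: cwnd = 12 MSS (congestion avoidance, +1)
RTT 8: cwnd = 13 MSS (congestion avoidance, +1)

13


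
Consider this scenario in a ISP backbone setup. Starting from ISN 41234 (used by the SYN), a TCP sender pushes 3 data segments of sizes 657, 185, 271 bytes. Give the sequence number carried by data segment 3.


The SYN occupies sequence number ISN = 41234, so the first data byte is ISN + 1 = 41235.
SEQ of data segment i = (ISN + 1) + sum of payload sizes of segments 1..i-1.
Segment 1: SEQ = 41235, payload = 657 bytes
Segment 2: SEQ = 41892, payload = 185 bytes
Segment 3: SEQ = 42077, payload = 271 bytes
SEQ of segment 3 = 41235 + 657 + 185 = 42077

42077


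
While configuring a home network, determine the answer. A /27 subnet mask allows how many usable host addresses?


Given: subnet mask /27
Host bits = 32 - 27 = 5
Total addresses = 2^5 = 32
Usable hosts = 32 - 2 (network + broadcast) = 30

30


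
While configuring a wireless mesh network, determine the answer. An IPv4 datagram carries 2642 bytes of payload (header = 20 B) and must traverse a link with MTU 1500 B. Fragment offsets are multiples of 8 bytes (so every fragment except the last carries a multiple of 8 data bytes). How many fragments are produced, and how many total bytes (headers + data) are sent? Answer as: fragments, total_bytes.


Max data per non-final fragment = floor((MTU - header)/8)*8 = floor((1500 - 20)/8)*8 = floor(1480/8)*8 = 1480 B
Final fragment needs no 8-byte alignment: it can carry up to MTU - header = 1480 B
Non-final fragments needed = ceil((payload - 1480) / 1480) = ceil(1162/1480) = ceil(0.7851) = 1
Number of fragments = 1 + 1 = 2
Fragment sizes (data): 1 * 1480 B + 1162 B (last, 1162 <= 1480 OK)
Total bytes sent = payload + n_frags * header = 2642 + 2*20 = 2642 + 40 = 2682 B

2, 2682


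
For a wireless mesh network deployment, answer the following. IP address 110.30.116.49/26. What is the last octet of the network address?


Given: IP = 110.30.116.49, prefix = /26
Subnet mask = 255.255.255.192
Last octet of IP: 49
Last octet of mask: 192
Network last octet = 49 AND 192 = 0

0


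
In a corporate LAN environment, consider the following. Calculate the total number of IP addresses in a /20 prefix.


Given: CIDR prefix /20
Host bits = 32 - 20 = 12
Total addresses = 2^12 = 4096

4096


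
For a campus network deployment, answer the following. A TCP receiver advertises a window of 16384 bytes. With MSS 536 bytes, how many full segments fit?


Given: RWND = 16384 bytes, MSS = 536 bytes
Full segments = floor(RWND / MSS)
Full segments = floor(16384 / 536)
Full segments = floor(30.5672) = 30

30


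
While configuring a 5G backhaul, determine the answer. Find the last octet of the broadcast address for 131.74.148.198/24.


Given: IP = 131.74.148.198, prefix = /24
Host bits = 32 - 24 = 8
Network last octet = 198 AND mask = 0
Host part size = 2^8 - 1 = 255
Broadcast last octet = 0 OR 255 = 255

255


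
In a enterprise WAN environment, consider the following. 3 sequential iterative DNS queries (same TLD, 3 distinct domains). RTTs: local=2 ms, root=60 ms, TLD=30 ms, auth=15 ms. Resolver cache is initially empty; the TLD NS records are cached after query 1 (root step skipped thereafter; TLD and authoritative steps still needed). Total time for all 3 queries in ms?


Lookup 1 (cold cache): local + root + TLD + auth = 2 + 60 + 30 + 15 = 107 ms
Lookups 2..3 (TLD NS cached -> skip root; new domain -> still ask TLD and auth): local + TLD + auth = 2 + 30 + 15 = 47 ms each
Remaining 2 lookups: 2 * 47 = 94 ms
Total = 107 + 94 = 201 ms

201


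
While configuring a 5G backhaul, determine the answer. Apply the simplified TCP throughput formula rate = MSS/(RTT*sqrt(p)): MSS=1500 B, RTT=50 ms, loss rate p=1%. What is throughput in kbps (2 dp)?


Given: MSS = 1500 bytes, RTT = 50 ms, loss = 1%
RTT in seconds = 50 / 1000 = 0.05
Loss rate = 1% = 0.01
sqrt(loss) = sqrt(0.01) = 0.1
Throughput (bytes/s) = 1500 / (0.05 * 0.1) = 300000.0000
Throughput (kbps) = 300000.0000 * 8 / 1000 = 2400.000000 -> 2400.00 kbps (2 dp)

2400.00


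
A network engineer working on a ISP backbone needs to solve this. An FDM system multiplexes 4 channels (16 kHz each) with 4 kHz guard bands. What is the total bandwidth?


Given: 4 channels, 16 kHz each, guard = 4 kHz
Channel bandwidth = 4 * 16 = 64 kHz
Guard bands = 3 gaps * 4 kHz = 12 kHz
Total = 64 + 12 = 76 kHz

76


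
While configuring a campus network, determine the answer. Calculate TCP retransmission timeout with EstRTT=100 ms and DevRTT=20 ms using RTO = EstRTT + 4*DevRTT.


Given: EstRTT = 100 ms, DevRTT = 20 ms
Timeout = EstRTT + 4 * DevRTT
4 * DevRTT = 4 * 20 = 80
Timeout = 100 + 80 = 180 ms

180


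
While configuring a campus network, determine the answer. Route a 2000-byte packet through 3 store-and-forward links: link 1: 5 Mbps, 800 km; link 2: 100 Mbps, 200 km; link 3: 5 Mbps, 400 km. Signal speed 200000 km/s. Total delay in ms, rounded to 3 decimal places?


Packet = 2000 bytes = 16000 bits. Store-and-forward: sum (t_trans + t_prop) per link.
Link 1: t_trans = 16000/(5*10^6) s = 3.2000 ms; t_prop = 800/200000 s = 4.0000 ms; subtotal = 7.2000 ms
Link 2: t_trans = 16000/(100*10^6) s = 0.1600 ms; t_prop = 200/200000 s = 1.0000 ms; subtotal = 1.1600 ms
Link 3: t_trans = 16000/(5*10^6) s = 3.2000 ms; t_prop = 400/200000 s = 2.0000 ms; subtotal = 5.2000 ms
End-to-end = 7.2000 + 1.1600 + 5.2000 = 13.5600 ms -> 13.560 ms (3 dp)

13.560


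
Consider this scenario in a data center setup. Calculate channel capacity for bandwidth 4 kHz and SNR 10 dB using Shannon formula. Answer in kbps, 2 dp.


Given: B = 4 kHz, SNR = 10 dB
SNR linear = 10^(10/10) = 10
1 + SNR = 11
log2(11) = 3.4594316186
C = 4 * 1000 * 3.4594316186 = 13837.7265 bps
C = 13.837726 kbps -> 13.84 kbps (2 dp)

13.84


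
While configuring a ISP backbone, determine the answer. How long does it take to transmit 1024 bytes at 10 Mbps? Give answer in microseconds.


Given: packet = 1024 bytes, bandwidth = 10 Mbps
Packet in bits = 1024 * 8 = 8192 bits
Bandwidth = 10 * 10^6 = 10000000 bps
Time = 8192 / 10000000 seconds
Time in us = 8192 * 10^6 / 10000000 = 819.2

819.2


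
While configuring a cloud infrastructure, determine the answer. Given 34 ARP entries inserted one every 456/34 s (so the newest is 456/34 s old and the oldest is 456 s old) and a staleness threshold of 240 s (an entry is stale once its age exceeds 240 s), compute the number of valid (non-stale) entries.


Ages are k * 456/34 s for k = 1..34 (spacing = 13.4118 s).
Entry k is valid iff k * 456/34 <= 240 iff k <= 34 * 240 / 456 = 17.8947
n_valid = floor(17.8947) = 17
(n_stale = 34 - 17 = 17)

17


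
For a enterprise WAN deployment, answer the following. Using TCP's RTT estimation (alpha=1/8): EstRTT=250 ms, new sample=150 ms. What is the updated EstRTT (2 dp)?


Given: EstRTT = 250 ms, SampleRTT = 150 ms, alpha = 1/8
New EstRTT = (1 - alpha) * EstRTT + alpha * SampleRTT
(7/8) * 250 = 218.75
(1/8) * 150 = 18.75
New EstRTT = 218.75 + 18.75 = 237.5 ms -> 237.50 ms (2 dp)

237.50


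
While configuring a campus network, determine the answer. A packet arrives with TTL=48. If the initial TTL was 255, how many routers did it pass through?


Given: initial TTL = 255, received TTL = 48
Hops = initial TTL - received TTL
Hops = 255 - 48 = 207

207


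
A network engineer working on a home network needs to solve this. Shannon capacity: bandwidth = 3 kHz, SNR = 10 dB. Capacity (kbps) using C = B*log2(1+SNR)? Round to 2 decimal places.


Given: B = 3 kHz, SNR = 10 dB
SNR linear = 10^(10/10) = 10
1 + SNR = 11
log2(11) = 3.4594316186
C = 3 * 1000 * 3.4594316186 = 10378.2949 bps
C = 10.378295 kbps -> 10.38 kbps (2 dp)

10.38


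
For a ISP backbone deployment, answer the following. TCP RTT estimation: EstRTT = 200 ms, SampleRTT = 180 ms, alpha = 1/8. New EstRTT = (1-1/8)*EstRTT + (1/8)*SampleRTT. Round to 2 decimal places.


Given: EstRTT = 200 ms, SampleRTT = 180 ms, alpha = 1/8
New EstRTT = (1 - alpha) * EstRTT + alpha * SampleRTT
(7/8) * 200 = 175
(1/8) * 180 = 22.5
New EstRTT = 175 + 22.5 = 197.5 ms -> 197.50 ms (2 dp)

197.50


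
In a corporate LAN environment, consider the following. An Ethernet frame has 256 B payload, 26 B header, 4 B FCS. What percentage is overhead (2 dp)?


Given: payload = 256 B, header = 26 B, trailer = 4 B
Overhead bytes = header + trailer = 26 + 4 = 30
Total frame = payload + overhead = 256 + 30 = 286
Overhead % = 30 / 286 * 100 = 10.4895% -> 10.49% (2 dp)

10.49


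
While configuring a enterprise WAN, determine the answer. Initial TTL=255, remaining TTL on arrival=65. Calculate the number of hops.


Given: initial TTL = 255, received TTL = 65
Hops = initial TTL - received TTL
Hops = 255 - 65 = 190

190


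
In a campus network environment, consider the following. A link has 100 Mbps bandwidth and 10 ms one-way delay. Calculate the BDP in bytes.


Given: bandwidth = 100 Mbps, delay = 10 ms
BDP in bits = 100 * 10^6 * 10 / 1000
BDP in bits = 1000000
BDP in bytes = 1000000 / 8 = 125000

125000


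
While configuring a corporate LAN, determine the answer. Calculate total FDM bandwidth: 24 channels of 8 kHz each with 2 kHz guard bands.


Given: 24 channels, 8 kHz each, guard = 2 kHz
Channel bandwidth = 24 * 8 = 192 kHz
Guard bands = 23 gaps * 2 kHz = 46 kHz
Total = 192 + 46 = 238 kHz

238


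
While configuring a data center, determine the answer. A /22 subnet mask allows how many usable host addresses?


Given: subnet mask /22
Host bits = 32 - 22 = 10
Total addresses = 2^10 = 1024
Usable hosts = 1024 - 2 (network + broadcast) = 1022

1022


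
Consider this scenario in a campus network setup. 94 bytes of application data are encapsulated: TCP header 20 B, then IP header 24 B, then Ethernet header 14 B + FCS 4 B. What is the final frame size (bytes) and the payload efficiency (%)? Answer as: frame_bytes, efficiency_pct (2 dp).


TCP segment = 94 + 20 = 114 B
IP packet = 114 + 24 = 138 B
Ethernet frame = 138 + 14 + 4 = 156 B
Efficiency = app / frame = 94 / 156 = 0.602564 = 60.2564% -> 60.26% (2 dp)

156, 60.26


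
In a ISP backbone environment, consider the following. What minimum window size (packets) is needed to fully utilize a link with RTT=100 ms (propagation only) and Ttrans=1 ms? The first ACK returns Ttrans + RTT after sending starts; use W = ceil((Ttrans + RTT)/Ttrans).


Given: Ttrans = 1 ms, RTT = 100 ms (= 2 * Tprop, Tprop = 50 ms)
Time until first ACK returns = Ttrans + RTT = 1 + 100 = 101 ms
Need W * Ttrans >= Ttrans + RTT  ->  W >= (Ttrans + RTT) / Ttrans
(Ttrans + RTT) / Ttrans = 101 / 1 = 101
W_min = ceil(101) = 101

101


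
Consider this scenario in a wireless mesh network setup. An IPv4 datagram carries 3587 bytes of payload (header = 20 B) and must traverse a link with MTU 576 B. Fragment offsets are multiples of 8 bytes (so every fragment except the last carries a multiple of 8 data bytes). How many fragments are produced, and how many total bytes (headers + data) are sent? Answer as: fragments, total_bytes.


Max data per non-final fragment = floor((MTU - header)/8)*8 = floor((576 - 20)/8)*8 = floor(556/8)*8 = 552 B
Final fragment needs no 8-byte alignment: it can carry up to MTU - header = 556 B
Non-final fragments needed = ceil((payload - 556) / 552) = ceil(3031/552) = ceil(5.4909) = 6
Number of fragments = 6 + 1 = 7
Fragment sizes (data): 6 * 552 B + 275 B (last, 275 <= 556 OK)
Total bytes sent = payload + n_frags * header = 3587 + 7*20 = 3587 + 140 = 3727 B

7, 3727


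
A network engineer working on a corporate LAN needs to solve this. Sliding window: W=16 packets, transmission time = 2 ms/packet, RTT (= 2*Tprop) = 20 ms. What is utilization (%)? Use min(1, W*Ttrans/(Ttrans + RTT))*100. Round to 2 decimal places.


Given: W = 16, Ttrans = 2 ms, RTT = 20 ms (= 2 * Tprop, Tprop = 10 ms)
Cycle time = Ttrans + RTT = 2 + 20 = 22 ms (first packet sent until its ACK returns)
W * Ttrans = 16 * 2 = 32 ms of sending per cycle
W * Ttrans / (Ttrans + RTT) = 32 / 22 = 1.454545
U = min(1, 1.454545) = 1.000000
U% = 100.00%

100.00


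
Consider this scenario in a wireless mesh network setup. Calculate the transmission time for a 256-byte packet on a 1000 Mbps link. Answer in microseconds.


Given: packet = 256 bytes, bandwidth = 1000 Mbps
Packet in bits = 256 * 8 = 2048 bits
Bandwidth = 1000 * 10^6 = 1000000000 bps
Time = 2048 / 1000000000 seconds
Time in us = 2048 * 10^6 / 1000000000 = 2.048

2.048


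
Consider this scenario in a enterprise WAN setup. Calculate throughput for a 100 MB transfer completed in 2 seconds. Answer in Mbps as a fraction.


Given: file = 100 MB, time = 2 s
File in Mb = 100 * 8 = 800 Mb
Throughput = 800 / 2 Mbps
Throughput = 400 Mbps

400


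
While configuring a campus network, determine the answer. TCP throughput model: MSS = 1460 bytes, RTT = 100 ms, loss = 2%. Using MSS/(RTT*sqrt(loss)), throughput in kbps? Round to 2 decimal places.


Given: MSS = 1460 bytes, RTT = 100 ms, loss = 2%
RTT in seconds = 100 / 1000 = 0.1
Loss rate = 2% = 0.02
sqrt(loss) = sqrt(0.02) = 0.141421356237
Throughput (bytes/s) = 1460 / (0.1 * 0.141421356237) = 103237.5901
Throughput (kbps) = 103237.5901 * 8 / 1000 = 825.900720 -> 825.90 kbps (2 dp)

825.90


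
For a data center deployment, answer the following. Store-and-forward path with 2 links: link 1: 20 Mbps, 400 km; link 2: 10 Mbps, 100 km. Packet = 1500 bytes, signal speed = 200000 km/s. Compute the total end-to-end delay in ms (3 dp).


Packet = 1500 bytes = 12000 bits. Store-and-forward: sum (t_trans + t_prop) per link.
Link 1: t_trans = 12000/(20*10^6) s = 0.6000 ms; t_prop = 400/200000 s = 2.0000 ms; subtotal = 2.6000 ms
Link 2: t_trans = 12000/(10*10^6) s = 1.2000 ms; t_prop = 100/200000 s = 0.5000 ms; subtotal = 1.7000 ms
End-to-end = 2.6000 + 1.7000 = 4.3000 ms -> 4.300 ms (3 dp)

4.300


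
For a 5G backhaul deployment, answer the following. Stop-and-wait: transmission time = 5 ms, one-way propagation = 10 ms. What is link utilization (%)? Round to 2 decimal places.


Given: Ttrans = 5 ms, Tprop = 10 ms
RTT = 2 * Tprop = 2 * 10 = 20 ms
U = Ttrans / (Ttrans + RTT)
U = 5 / (5 + 20)
U = 5 / 25 = 0.2
U% = 20.00%

20.00


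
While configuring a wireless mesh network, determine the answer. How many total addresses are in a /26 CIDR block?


Given: CIDR prefix /26
Host bits = 32 - 26 = 6
Total addresses = 2^6 = 64

64


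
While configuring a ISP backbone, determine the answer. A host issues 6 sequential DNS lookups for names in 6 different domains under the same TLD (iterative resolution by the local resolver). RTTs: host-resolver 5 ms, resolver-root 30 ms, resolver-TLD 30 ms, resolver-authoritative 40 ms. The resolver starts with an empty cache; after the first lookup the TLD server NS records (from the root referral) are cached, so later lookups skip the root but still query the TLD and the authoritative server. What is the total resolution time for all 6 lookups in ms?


Lookup 1 (cold cache): local + root + TLD + auth = 5 + 30 + 30 + 40 = 105 ms
Lookups 2..6 (TLD NS cached -> skip root; new domain -> still ask TLD and auth): local + TLD + auth = 5 + 30 + 40 = 75 ms each
Remaining 5 lookups: 5 * 75 = 375 ms
Total = 105 + 375 = 480 ms

480


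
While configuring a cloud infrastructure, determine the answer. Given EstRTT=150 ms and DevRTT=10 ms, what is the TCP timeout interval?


Given: EstRTT = 150 ms, DevRTT = 10 ms
Timeout = EstRTT + 4 * DevRTT
4 * DevRTT = 4 * 10 = 40
Timeout = 150 + 40 = 190 ms

190


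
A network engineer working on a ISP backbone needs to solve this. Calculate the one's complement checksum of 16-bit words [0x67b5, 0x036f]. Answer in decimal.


Given words: [0x67b5, 0x036f]
Step 1: Sum all words
Raw sum = 26549 + 879 = 27428
One's complement = ~27428 & 0xFFFF = 38107

38107


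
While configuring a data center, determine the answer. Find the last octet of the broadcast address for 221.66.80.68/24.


Given: IP = 221.66.80.68, prefix = /24
Host bits = 32 - 24 = 8
Network last octet = 68 AND mask = 0
Host part size = 2^8 - 1 = 255
Broadcast last octet = 0 OR 255 = 255

255


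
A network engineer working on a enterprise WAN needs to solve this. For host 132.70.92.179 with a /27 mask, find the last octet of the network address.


Given: IP = 132.70.92.179, prefix = /27
Subnet mask = 255.255.255.224
Last octet of IP: 179
Last octet of mask: 224
Network last octet = 179 AND 224 = 160

160


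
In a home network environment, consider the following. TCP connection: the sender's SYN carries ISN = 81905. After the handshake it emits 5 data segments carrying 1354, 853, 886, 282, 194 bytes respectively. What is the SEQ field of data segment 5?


The SYN occupies sequence number ISN = 81905, so the first data byte is ISN + 1 = 81906.
SEQ of data segment i = (ISN + 1) + sum of payload sizes of segments 1..i-1.
Segment 1: SEQ = 81906, payload = 1354 bytes
Segment 2: SEQ = 83260, payload = 853 bytes
Segment 3: SEQ = 84113, payload = 886 bytes
Segment 4: SEQ = 84999, payload = 282 bytes
Segment 5: SEQ = 85281, payload = 194 bytes
SEQ of segment 5 = 81906 + 1354 + 853 + 886 + 282 = 85281

85281


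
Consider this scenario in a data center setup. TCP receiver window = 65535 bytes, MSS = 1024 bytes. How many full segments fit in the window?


Given: RWND = 65535 bytes, MSS = 1024 bytes
Full segments = floor(RWND / MSS)
Full segments = floor(65535 / 1024)
Full segments = floor(63.999) = 63

63


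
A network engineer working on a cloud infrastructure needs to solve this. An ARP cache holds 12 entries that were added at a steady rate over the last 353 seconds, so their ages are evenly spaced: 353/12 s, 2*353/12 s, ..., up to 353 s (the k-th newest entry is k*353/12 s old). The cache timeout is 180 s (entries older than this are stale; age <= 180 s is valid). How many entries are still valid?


Ages are k * 353/12 s for k = 1..12 (spacing = 29.4167 s).
Entry k is valid iff k * 353/12 <= 180 iff k <= 12 * 180 / 353 = 6.1190
n_valid = floor(6.1190) = 6
(n_stale = 12 - 6 = 6)

6
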